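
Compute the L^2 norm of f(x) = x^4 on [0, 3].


Step 1: ||f||_2 = (integral_0^3 |x^4|^2 dx)^(1/2)
     = (integral_0^3 x^8 dx)^(1/2)
Step 2: integral_0^3 x^8 dx = [x^9/(9)] from 0 to 3 = 3^9/9
     = 19683/9 = 2187
Step 3: ||f||_2 = (2187)^(1/2) = 46.765372


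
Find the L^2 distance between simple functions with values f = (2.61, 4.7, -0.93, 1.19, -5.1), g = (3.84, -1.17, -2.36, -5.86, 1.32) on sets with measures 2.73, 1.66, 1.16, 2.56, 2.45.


Step 1: Compute differences f_i - g_i:
  2.61 - 3.84 = -1.23
  4.7 - -1.17 = 5.87
  -0.93 - -2.36 = 1.43
  1.19 - -5.86 = 7.05
  -5.1 - 1.32 = -6.42
Step 2: Compute |diff|^2 * measure for each set:
  |-1.23|^2 * 2.73 = 1.5129 * 2.73 = 4.130217
  |5.87|^2 * 1.66 = 34.4569 * 1.66 = 57.198454
  |1.43|^2 * 1.16 = 2.0449 * 1.16 = 2.372084
  |7.05|^2 * 2.56 = 49.7025 * 2.56 = 127.2384
  |-6.42|^2 * 2.45 = 41.2164 * 2.45 = 100.98018
Step 3: Sum = 291.919335
Step 4: ||f-g||_2 = (291.919335)^(1/2) = 17.085647


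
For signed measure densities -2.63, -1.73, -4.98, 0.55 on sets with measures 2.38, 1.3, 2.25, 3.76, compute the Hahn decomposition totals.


Step 1: Compute signed measure on each set:
  Set 1: -2.63 * 2.38 = -6.2594
  Set 2: -1.73 * 1.3 = -2.249
  Set 3: -4.98 * 2.25 = -11.205
  Set 4: 0.55 * 3.76 = 2.068
Step 2: Total signed measure = (-6.2594) + (-2.249) + (-11.205) + (2.068)
     = -17.6454
Step 3: Positive part mu+(X) = sum of positive contributions = 2.068
Step 4: Negative part mu-(X) = |sum of negative contributions| = 19.7134


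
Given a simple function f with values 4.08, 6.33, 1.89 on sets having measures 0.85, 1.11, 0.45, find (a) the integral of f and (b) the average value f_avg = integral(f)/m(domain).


Step 1: Integral = sum(value_i * measure_i)
= 4.08*0.85 + 6.33*1.11 + 1.89*0.45
= 3.468 + 7.0263 + 0.8505
= 11.3448
Step 2: Total measure of domain = 0.85 + 1.11 + 0.45 = 2.41
Step 3: Average value = 11.3448 / 2.41 = 4.707386


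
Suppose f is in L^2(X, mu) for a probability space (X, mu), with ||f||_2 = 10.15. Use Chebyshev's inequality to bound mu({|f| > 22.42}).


Chebyshev/Markov inequality: mu(|f| > eps) <= (||f||_p / eps)^p
Step 1: ||f||_2 / eps = 10.15 / 22.42 = 0.452721
Step 2: Raise to power p = 2:
  (0.452721)^2 = 0.204956
Step 3: Therefore mu(|f| > 22.42) <= 0.204956


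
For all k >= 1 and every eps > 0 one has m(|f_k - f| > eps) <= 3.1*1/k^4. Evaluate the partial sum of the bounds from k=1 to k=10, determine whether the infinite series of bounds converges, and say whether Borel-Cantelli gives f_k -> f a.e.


Step 1: List the terms 3.1*1/k^4 for k = 1 to 10:
  k=1: 3.1
  k=2: 0.19375
  k=3: 0.038272
  k=4: 0.012109
  k=5: 0.00496
  k=6: 0.002392
  k=7: 0.001291
  k=8: 7.568359e-04
  k=9: 4.724889e-04
  k=10: 3.100000e-04
Step 2: Partial sum = 3.1 + 0.19375 + 0.038272 + 0.012109 + 0.00496 + 0.002392 + 0.001291 + 7.568359e-04 + 4.724889e-04 + 3.100000e-04
     = 3.354313
Step 3: The full series sum_(k>=1) 3.1*1/k^4 converges (p-series with p = 4 > 1; a constant multiple of a convergent series converges).
Step 4: Fix eps > 0. Since sum_k m(|f_k - f| > eps) < infinity, the Borel-Cantelli lemma gives
        m(limsup_k {|f_k - f| > eps}) = 0, i.e. for a.e. x, |f_k(x) - f(x)| <= eps for all large k.
        Applying this with eps = 1/j for j = 1, 2, ... and intersecting the countably many full-measure sets,
        for a.e. x we get limsup_k |f_k(x) - f(x)| <= 1/j for every j, hence f_k -> f almost everywhere.
Conclusion: series converges; Borel-Cantelli yields f_k -> f a.e.


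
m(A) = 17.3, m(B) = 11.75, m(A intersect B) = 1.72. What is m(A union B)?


By inclusion-exclusion: m(A u B) = m(A) + m(B) - m(A n B)
= 17.3 + 11.75 - 1.72
= 27.33


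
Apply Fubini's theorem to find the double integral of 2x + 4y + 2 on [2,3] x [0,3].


By Fubini, integrate in x first, then y.
Step 1: Fix y, integrate over x in [2,3]:
  integral(2x + 4y + 2, x=2..3)
  = 2*(3^2 - 2^2)/2 + (4y + 2)*(3 - 2)
  = 5 + (4y + 2)*1
  = 5 + 4y + 2
  = 7 + 4y
Step 2: Integrate over y in [0,3]:
  integral(7 + 4y, y=0..3)
  = 7*3 + 4*(3^2 - 0^2)/2
  = 21 + 18
  = 39


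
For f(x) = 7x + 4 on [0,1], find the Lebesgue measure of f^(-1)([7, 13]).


f^(-1)([7, 13]) = {x : 7 <= 7x + 4 <= 13}
Solving: (7 - 4)/7 <= x <= (13 - 4)/7
= [0.428571, 1.285714]
Intersecting with [0,1]: [0.428571, 1]
Measure = 1 - 0.428571 = 0.571429


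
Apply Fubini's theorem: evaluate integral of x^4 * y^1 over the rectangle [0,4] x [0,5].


By Fubini's theorem, the double integral factors as a product of single integrals:
Step 1: integral_0^4 x^4 dx = [x^5/5] from 0 to 4
     = 4^5/5 = 204.8
Step 2: integral_0^5 y^1 dy = [y^2/2] from 0 to 5
     = 5^2/2 = 12.5
Step 3: Double integral = 204.8 * 12.5 = 2560


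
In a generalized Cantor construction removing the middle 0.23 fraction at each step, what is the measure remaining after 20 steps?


Step 1: At each step, fraction remaining = 1 - 0.23 = 0.77
Step 2: After 20 steps, measure = (0.77)^20
Result = 0.005368


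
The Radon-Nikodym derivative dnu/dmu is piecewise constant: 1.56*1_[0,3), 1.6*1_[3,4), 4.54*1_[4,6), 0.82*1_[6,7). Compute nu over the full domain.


Integrate each piece of the Radon-Nikodym derivative:
Step 1: integral_0^3 1.56 dx = 1.56*(3-0) = 1.56*3 = 4.68
Step 2: integral_3^4 1.6 dx = 1.6*(4-3) = 1.6*1 = 1.6
Step 3: integral_4^6 4.54 dx = 4.54*(6-4) = 4.54*2 = 9.08
Step 4: integral_6^7 0.82 dx = 0.82*(7-6) = 0.82*1 = 0.82
Total: 4.68 + 1.6 + 9.08 + 0.82 = 16.18


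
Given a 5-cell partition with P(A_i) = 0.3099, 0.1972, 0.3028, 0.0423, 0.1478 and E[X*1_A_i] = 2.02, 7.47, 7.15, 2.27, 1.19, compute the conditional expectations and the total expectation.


For each cell A_i: E[X|A_i] = E[X*1_A_i] / P(A_i)
Step 1: E[X|A_1] = 2.02 / 0.3099 = 6.518232
Step 2: E[X|A_2] = 7.47 / 0.1972 = 37.880325
Step 3: E[X|A_3] = 7.15 / 0.3028 = 23.612946
Step 4: E[X|A_4] = 2.27 / 0.0423 = 53.664303
Step 5: E[X|A_5] = 1.19 / 0.1478 = 8.051421
Verification: E[X] = sum E[X*1_A_i] = 2.02 + 7.47 + 7.15 + 2.27 + 1.19 = 20.1


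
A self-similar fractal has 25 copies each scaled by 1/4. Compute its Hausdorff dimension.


For a self-similar set with N copies scaled by 1/r:
dim_H = log(N)/log(r) = log(25)/log(4)
= 3.218876/1.386294
= 2.321928


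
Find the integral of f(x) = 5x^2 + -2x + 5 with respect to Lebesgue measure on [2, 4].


The Lebesgue integral of a Riemann-integrable function agrees with the Riemann integral.
Antiderivative F(x) = (5/3)x^3 + (-2/2)x^2 + 5x
F(4) = (5/3)*4^3 + (-2/2)*4^2 + 5*4
     = (5/3)*64 + (-2/2)*16 + 5*4
     = 106.666667 + -16 + 20
     = 110.666667
F(2) = 19.333333
Integral = F(4) - F(2) = 110.666667 - 19.333333 = 91.333333


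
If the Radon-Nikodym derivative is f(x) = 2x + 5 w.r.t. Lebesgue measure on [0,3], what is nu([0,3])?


nu(A) = integral_A (dnu/dmu) dmu = integral_0^3 (2x + 5) dx
Step 1: Antiderivative F(x) = (2/2)x^2 + 5x
Step 2: F(3) = (2/2)*3^2 + 5*3 = 9 + 15 = 24
Step 3: F(0) = (2/2)*0^2 + 5*0 = 0.0 + 0 = 0.0
Step 4: nu([0,3]) = F(3) - F(0) = 24 - 0.0 = 24


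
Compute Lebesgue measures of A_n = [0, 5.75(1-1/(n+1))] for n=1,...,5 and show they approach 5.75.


By continuity of measure from below: if A_n increases to A, then m(A_n) -> m(A).
Here A = [0, 5.75], so m(A) = 5.75
Step 1: a_1 = 5.75*(1 - 1/2) = 2.875, m(A_1) = 2.875
Step 2: a_2 = 5.75*(1 - 1/3) = 3.8333, m(A_2) = 3.8333
Step 3: a_3 = 5.75*(1 - 1/4) = 4.3125, m(A_3) = 4.3125
Step 4: a_4 = 5.75*(1 - 1/5) = 4.6, m(A_4) = 4.6
Step 5: a_5 = 5.75*(1 - 1/6) = 4.7917, m(A_5) = 4.7917
Limit: m(A_n) -> m([0,5.75]) = 5.75


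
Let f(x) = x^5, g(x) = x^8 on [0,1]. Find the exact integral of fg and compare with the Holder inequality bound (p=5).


Step 1: Exact integral of f*g = integral(x^13, 0, 1) = 1/14
     = 0.071429
Step 2: Holder bound with p=5, q=1.25:
  ||f||_p = (integral x^25 dx)^(1/5) = (1/26)^(1/5) = 0.521201
  ||g||_q = (integral x^10 dx)^(1/1.25) = (1/11)^(1/1.25) = 0.146854
Step 3: Holder bound = ||f||_p * ||g||_q = 0.521201 * 0.146854 = 0.07654
Verification: 0.071429 <= 0.07654 (Holder holds)


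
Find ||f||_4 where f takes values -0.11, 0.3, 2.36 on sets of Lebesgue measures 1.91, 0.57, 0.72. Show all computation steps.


Step 1: Compute |f_i|^4 for each value:
  |-0.11|^4 = 1.464100e-04
  |0.3|^4 = 0.0081
  |2.36|^4 = 31.020444
Step 2: Multiply by measures and sum:
  1.464100e-04 * 1.91 = 2.796431e-04
  0.0081 * 0.57 = 0.004617
  31.020444 * 0.72 = 22.33472
Sum = 2.796431e-04 + 0.004617 + 22.33472 = 22.339616
Step 3: Take the p-th root:
||f||_4 = (22.339616)^(1/4) = 2.174047


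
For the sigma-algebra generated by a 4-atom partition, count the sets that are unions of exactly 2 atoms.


Each element of F is a union of some subset of the 4 atoms.
Elements that are unions of exactly 2 atoms correspond to 2-element subsets of the 4 atoms.
Count = C(4, 2) = 4! / (2! * 2!) = 6.


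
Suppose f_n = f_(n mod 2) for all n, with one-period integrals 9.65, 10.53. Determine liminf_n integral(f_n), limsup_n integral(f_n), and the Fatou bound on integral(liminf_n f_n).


The sequence (integral(f_n)) is periodic with period 2, repeating the values 9.65, 10.53 indefinitely.
Step 1: For a periodic sequence, every tail (a_m, a_(m+1), ...) contains all 2 period values infinitely often.
Step 2: Hence inf of every tail = min of the period values = min(9.65, 10.53) = 9.65.
        liminf_n integral(f_n) = sup over m of (inf of tail from m) = 9.65.
Step 3: Similarly sup of every tail = max of the period values = 10.53.
        limsup_n integral(f_n) = 10.53.
Step 4: Fatou's lemma: integral(liminf_n f_n) <= liminf_n integral(f_n) = 9.65.
        So the integral of the pointwise liminf is at most 9.65.


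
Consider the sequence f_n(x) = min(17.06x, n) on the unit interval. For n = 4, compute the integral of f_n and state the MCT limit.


f(x) = 17.06x on [0,1]; f_n(x) = min(17.06x, n). At n = 4:
Step 1: f(x) reaches 4 at x = 4/17.06 = 0.234467
Step 2: integral(f_4) = integral(17.06x, 0, 0.234467) + integral(4, 0.234467, 1)
       = 17.06*0.234467^2/2 + 4*(1 - 0.234467)
       = 0.468933 + 3.062134
       = 3.531067
Step 3: As n -> infinity, f_n increases to f, so by MCT integral(f_n) -> integral(f) = 17.06/2 = 8.53.
Convergence: integral(f_4) = 3.531067 -> 8.53 as n -> infinity


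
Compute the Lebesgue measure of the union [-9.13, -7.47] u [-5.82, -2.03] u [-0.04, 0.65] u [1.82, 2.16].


For pairwise disjoint intervals, m(union) = sum of lengths.
= (-7.47 - -9.13) + (-2.03 - -5.82) + (0.65 - -0.04) + (2.16 - 1.82)
= 1.66 + 3.79 + 0.69 + 0.34
= 6.48


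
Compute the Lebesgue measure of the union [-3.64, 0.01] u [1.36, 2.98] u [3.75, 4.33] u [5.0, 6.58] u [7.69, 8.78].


For pairwise disjoint intervals, m(union) = sum of lengths.
= (0.01 - -3.64) + (2.98 - 1.36) + (4.33 - 3.75) + (6.58 - 5.0) + (8.78 - 7.69)
= 3.65 + 1.62 + 0.58 + 1.58 + 1.09
= 8.52


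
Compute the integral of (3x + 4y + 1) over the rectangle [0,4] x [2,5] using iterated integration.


By Fubini, integrate in x first, then y.
Step 1: Fix y, integrate over x in [0,4]:
  integral(3x + 4y + 1, x=0..4)
  = 3*(4^2 - 0^2)/2 + (4y + 1)*(4 - 0)
  = 24 + (4y + 1)*4
  = 24 + 16y + 4
  = 28 + 16y
Step 2: Integrate over y in [2,5]:
  integral(28 + 16y, y=2..5)
  = 28*3 + 16*(5^2 - 2^2)/2
  = 84 + 168
  = 252


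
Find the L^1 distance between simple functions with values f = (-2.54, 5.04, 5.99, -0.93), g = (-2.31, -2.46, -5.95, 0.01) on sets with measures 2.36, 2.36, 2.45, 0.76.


Step 1: Compute differences f_i - g_i:
  -2.54 - -2.31 = -0.23
  5.04 - -2.46 = 7.5
  5.99 - -5.95 = 11.94
  -0.93 - 0.01 = -0.94
Step 2: Compute |diff|^1 * measure for each set:
  |-0.23|^1 * 2.36 = 0.23 * 2.36 = 0.5428
  |7.5|^1 * 2.36 = 7.5 * 2.36 = 17.7
  |11.94|^1 * 2.45 = 11.94 * 2.45 = 29.253
  |-0.94|^1 * 0.76 = 0.94 * 0.76 = 0.7144
Step 3: Sum = 48.2102
Step 4: ||f-g||_1 = (48.2102)^(1/1) = 48.2102


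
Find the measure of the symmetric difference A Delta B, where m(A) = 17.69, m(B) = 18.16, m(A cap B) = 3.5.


m(A Delta B) = m(A) + m(B) - 2*m(A n B)
= 17.69 + 18.16 - 2*3.5
= 17.69 + 18.16 - 7
= 28.85


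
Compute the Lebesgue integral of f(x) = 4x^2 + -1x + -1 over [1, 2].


The Lebesgue integral of a Riemann-integrable function agrees with the Riemann integral.
Antiderivative F(x) = (4/3)x^3 + (-1/2)x^2 + -1x
F(2) = (4/3)*2^3 + (-1/2)*2^2 + -1*2
     = (4/3)*8 + (-1/2)*4 + -1*2
     = 10.666667 + -2 + -2
     = 6.666667
F(1) = -0.166667
Integral = F(2) - F(1) = 6.666667 - -0.166667 = 6.833333


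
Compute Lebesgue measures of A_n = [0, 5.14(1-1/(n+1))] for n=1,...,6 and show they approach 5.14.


By continuity of measure from below: if A_n increases to A, then m(A_n) -> m(A).
Here A = [0, 5.14], so m(A) = 5.14
Step 1: a_1 = 5.14*(1 - 1/2) = 2.57, m(A_1) = 2.57
Step 2: a_2 = 5.14*(1 - 1/3) = 3.4267, m(A_2) = 3.4267
Step 3: a_3 = 5.14*(1 - 1/4) = 3.855, m(A_3) = 3.855
Step 4: a_4 = 5.14*(1 - 1/5) = 4.112, m(A_4) = 4.112
Step 5: a_5 = 5.14*(1 - 1/6) = 4.2833, m(A_5) = 4.2833
Step 6: a_6 = 5.14*(1 - 1/7) = 4.4057, m(A_6) = 4.4057
Limit: m(A_n) -> m([0,5.14]) = 5.14


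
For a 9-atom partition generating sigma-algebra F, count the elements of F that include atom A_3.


Each element of F is a union of some subset S of the 9 atoms.
The element contains A_3 iff A_3 is in S.
So we count subsets S of {A_1,...,A_9} with A_3 in S: choose freely among the other 8 atoms.
Count = 2^(9-1) = 2^8 = 256.


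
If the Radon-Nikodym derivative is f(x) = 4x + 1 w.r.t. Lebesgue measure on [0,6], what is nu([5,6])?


nu(A) = integral_A (dnu/dmu) dmu = integral_5^6 (4x + 1) dx
Step 1: Antiderivative F(x) = (4/2)x^2 + 1x
Step 2: F(6) = (4/2)*6^2 + 1*6 = 72 + 6 = 78
Step 3: F(5) = (4/2)*5^2 + 1*5 = 50 + 5 = 55
Step 4: nu([5,6]) = F(6) - F(5) = 78 - 55 = 23


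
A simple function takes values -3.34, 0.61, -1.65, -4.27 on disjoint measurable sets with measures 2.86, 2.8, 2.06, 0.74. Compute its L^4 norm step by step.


Step 1: Compute |f_i|^4 for each value:
  |-3.34|^4 = 124.447411
  |0.61|^4 = 0.138458
  |-1.65|^4 = 7.412006
  |-4.27|^4 = 332.438642
Step 2: Multiply by measures and sum:
  124.447411 * 2.86 = 355.919596
  0.138458 * 2.8 = 0.387684
  7.412006 * 2.06 = 15.268733
  332.438642 * 0.74 = 246.004595
Sum = 355.919596 + 0.387684 + 15.268733 + 246.004595 = 617.580608
Step 3: Take the p-th root:
||f||_4 = (617.580608)^(1/4) = 4.985095


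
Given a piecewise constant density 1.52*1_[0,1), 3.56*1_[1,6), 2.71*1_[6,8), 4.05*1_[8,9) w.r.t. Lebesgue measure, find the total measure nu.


Integrate each piece of the Radon-Nikodym derivative:
Step 1: integral_0^1 1.52 dx = 1.52*(1-0) = 1.52*1 = 1.52
Step 2: integral_1^6 3.56 dx = 3.56*(6-1) = 3.56*5 = 17.8
Step 3: integral_6^8 2.71 dx = 2.71*(8-6) = 2.71*2 = 5.42
Step 4: integral_8^9 4.05 dx = 4.05*(9-8) = 4.05*1 = 4.05
Total: 1.52 + 17.8 + 5.42 + 4.05 = 28.79


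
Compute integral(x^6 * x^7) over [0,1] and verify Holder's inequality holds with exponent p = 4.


Step 1: Exact integral of f*g = integral(x^13, 0, 1) = 1/14
     = 0.071429
Step 2: Holder bound with p=4, q=1.333333:
  ||f||_p = (integral x^24 dx)^(1/4) = (1/25)^(1/4) = 0.447214
  ||g||_q = (integral x^9.333333 dx)^(1/1.333333) = (1/10.333333)^(1/1.333333) = 0.173508
Step 3: Holder bound = ||f||_p * ||g||_q = 0.447214 * 0.173508 = 0.077595
Verification: 0.071429 <= 0.077595 (Holder holds)


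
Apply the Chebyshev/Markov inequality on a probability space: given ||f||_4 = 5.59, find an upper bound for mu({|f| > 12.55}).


Chebyshev/Markov inequality: mu(|f| > eps) <= (||f||_p / eps)^p
Step 1: ||f||_4 / eps = 5.59 / 12.55 = 0.445418
Step 2: Raise to power p = 4:
  (0.445418)^4 = 0.039362
Step 3: Therefore mu(|f| > 12.55) <= 0.039362


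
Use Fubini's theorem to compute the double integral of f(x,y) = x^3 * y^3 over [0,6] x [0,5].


By Fubini's theorem, the double integral factors as a product of single integrals:
Step 1: integral_0^6 x^3 dx = [x^4/4] from 0 to 6
     = 6^4/4 = 324
Step 2: integral_0^5 y^3 dy = [y^4/4] from 0 to 5
     = 5^4/4 = 156.25
Step 3: Double integral = 324 * 156.25 = 50625


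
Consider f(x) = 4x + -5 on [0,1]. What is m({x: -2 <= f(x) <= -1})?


f^(-1)([-2, -1]) = {x : -2 <= 4x + -5 <= -1}
Solving: (-2 - -5)/4 <= x <= (-1 - -5)/4
= [0.75, 1]
Intersecting with [0,1]: [0.75, 1]
Measure = 1 - 0.75 = 0.25


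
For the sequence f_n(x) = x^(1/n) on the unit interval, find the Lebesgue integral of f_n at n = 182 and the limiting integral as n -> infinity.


At n = 182: f_182(x) = x^(1/182).
Step 1: integral(x^(1/182), 0, 1) = [x^(1/182+1) / (1/182+1)] from 0 to 1
     = 1 / (1/182 + 1) = 1 / ((182+1)/182) = 182/(182+1)
     = 182/183 = 0.994536
Step 2: As n -> infinity, f_n(x) = x^(1/n) -> 1 for x in (0,1], and f_n is increasing in n.
By MCT, lim_n integral(f_n) = integral(lim_n f_n) = integral(1, 0, 1) = 1.
Step 3: Verify convergence: 182/183 = 0.994536 -> 1


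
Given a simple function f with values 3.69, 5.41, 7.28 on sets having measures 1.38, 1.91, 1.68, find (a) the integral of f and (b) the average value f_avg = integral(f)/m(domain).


Step 1: Integral = sum(value_i * measure_i)
= 3.69*1.38 + 5.41*1.91 + 7.28*1.68
= 5.0922 + 10.3331 + 12.2304
= 27.6557
Step 2: Total measure of domain = 1.38 + 1.91 + 1.68 = 4.97
Step 3: Average value = 27.6557 / 4.97 = 5.564527


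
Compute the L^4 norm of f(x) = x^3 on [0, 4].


Step 1: ||f||_4 = (integral_0^4 |x^3|^4 dx)^(1/4)
     = (integral_0^4 x^12 dx)^(1/4)
Step 2: integral_0^4 x^12 dx = [x^13/(13)] from 0 to 4 = 4^13/13
     = 67108864/13 = 5.162220e+06
Step 3: ||f||_4 = (5.162220e+06)^(1/4) = 47.666047


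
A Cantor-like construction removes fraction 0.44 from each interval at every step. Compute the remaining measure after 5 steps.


Step 1: At each step, fraction remaining = 1 - 0.44 = 0.56
Step 2: After 5 steps, measure = (0.56)^5
Step 3: Computing the power step by step:
  After step 1: 0.56
  After step 2: 0.3136
  After step 3: 0.175616
  After step 4: 0.098345
  After step 5: 0.055073
Result = 0.055073


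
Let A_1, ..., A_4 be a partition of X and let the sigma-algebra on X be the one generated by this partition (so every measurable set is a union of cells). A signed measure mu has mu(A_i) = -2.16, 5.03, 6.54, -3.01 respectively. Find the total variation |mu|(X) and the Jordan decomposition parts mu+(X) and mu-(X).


Step 1: Every measurable set is a union of atoms (the cells / points), so a Hahn decomposition is
  obtained by grouping atoms by sign: P = union of atoms with mu > 0, N = union of the remaining atoms.
  Atoms in P (indices): 2, 3;  atoms in N (indices): 1, 4
  Positive values: 5.03, 6.54
  Negative values: -2.16, -3.01
Step 2: mu+(X) = mu(P) = sum of positive atom values = 11.57
Step 3: mu-(X) = -mu(N) = sum of |negative atom values| = 5.17
Step 4: |mu|(X) = mu+(X) + mu-(X) = 11.57 + 5.17 = 16.74


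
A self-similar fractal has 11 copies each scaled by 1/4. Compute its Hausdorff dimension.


For a self-similar set with N copies scaled by 1/r:
dim_H = log(N)/log(r) = log(11)/log(4)
= 2.397895/1.386294
= 1.729716


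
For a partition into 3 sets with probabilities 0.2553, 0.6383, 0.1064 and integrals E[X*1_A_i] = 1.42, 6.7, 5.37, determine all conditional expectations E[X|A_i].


For each cell A_i: E[X|A_i] = E[X*1_A_i] / P(A_i)
Step 1: E[X|A_1] = 1.42 / 0.2553 = 5.562084
Step 2: E[X|A_2] = 6.7 / 0.6383 = 10.496632
Step 3: E[X|A_3] = 5.37 / 0.1064 = 50.469925
Verification: E[X] = sum E[X*1_A_i] = 1.42 + 6.7 + 5.37 = 13.49


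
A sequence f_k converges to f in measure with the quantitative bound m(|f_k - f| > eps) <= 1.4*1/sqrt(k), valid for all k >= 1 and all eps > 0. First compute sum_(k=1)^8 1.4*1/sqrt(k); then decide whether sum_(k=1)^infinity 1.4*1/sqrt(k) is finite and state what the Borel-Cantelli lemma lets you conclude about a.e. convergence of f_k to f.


Step 1: List the terms 1.4*1/sqrt(k) for k = 1 to 8:
  k=1: 1.4
  k=2: 0.989949
  k=3: 0.80829
  k=4: 0.7
  k=5: 0.626099
  k=6: 0.571548
  k=7: 0.52915
  k=8: 0.494975
Step 2: Partial sum = 1.4 + 0.989949 + 0.80829 + 0.7 + 0.626099 + 0.571548 + 0.52915 + 0.494975
     = 6.120012
Step 3: The full series sum_(k>=1) 1.4*1/sqrt(k) diverges (p-series with p = 1/2 <= 1; a nonzero constant multiple of a divergent series diverges).
Step 4: The (first) Borel-Cantelli lemma requires a summable sequence of measures, so it does not apply here;
        from this bound alone no conclusion about a.e. convergence can be drawn (convergence in measure still
        gives an a.e.-convergent subsequence, but not a.e. convergence of the whole sequence).
Conclusion: series diverges; Borel-Cantelli is inconclusive about a.e. convergence of f_k.


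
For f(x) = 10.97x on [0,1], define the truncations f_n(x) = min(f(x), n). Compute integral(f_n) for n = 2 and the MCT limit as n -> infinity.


f(x) = 10.97x on [0,1]; f_n(x) = min(10.97x, n). At n = 2:
Step 1: f(x) reaches 2 at x = 2/10.97 = 0.182315
Step 2: integral(f_2) = integral(10.97x, 0, 0.182315) + integral(2, 0.182315, 1)
       = 10.97*0.182315^2/2 + 2*(1 - 0.182315)
       = 0.182315 + 1.635369
       = 1.817685
Step 3: As n -> infinity, f_n increases to f, so by MCT integral(f_n) -> integral(f) = 10.97/2 = 5.485.
Convergence: integral(f_2) = 1.817685 -> 5.485 as n -> infinity


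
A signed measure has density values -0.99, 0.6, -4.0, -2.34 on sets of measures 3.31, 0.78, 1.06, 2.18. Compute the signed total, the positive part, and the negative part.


Step 1: Compute signed measure on each set:
  Set 1: -0.99 * 3.31 = -3.2769
  Set 2: 0.6 * 0.78 = 0.468
  Set 3: -4.0 * 1.06 = -4.24
  Set 4: -2.34 * 2.18 = -5.1012
Step 2: Total signed measure = (-3.2769) + (0.468) + (-4.24) + (-5.1012)
     = -12.1501
Step 3: Positive part mu+(X) = sum of positive contributions = 0.468
Step 4: Negative part mu-(X) = |sum of negative contributions| = 12.6181


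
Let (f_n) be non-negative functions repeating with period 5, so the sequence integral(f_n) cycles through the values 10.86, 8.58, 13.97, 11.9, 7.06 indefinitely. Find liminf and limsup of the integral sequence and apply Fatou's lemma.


The sequence (integral(f_n)) is periodic with period 5, repeating the values 10.86, 8.58, 13.97, 11.9, 7.06 indefinitely.
Step 1: For a periodic sequence, every tail (a_m, a_(m+1), ...) contains all 5 period values infinitely often.
Step 2: Hence inf of every tail = min of the period values = min(10.86, 8.58, 13.97, 11.9, 7.06) = 7.06.
        liminf_n integral(f_n) = sup over m of (inf of tail from m) = 7.06.
Step 3: Similarly sup of every tail = max of the period values = 13.97.
        limsup_n integral(f_n) = 13.97.
Step 4: Fatou's lemma: integral(liminf_n f_n) <= liminf_n integral(f_n) = 7.06.
        So the integral of the pointwise liminf is at most 7.06.


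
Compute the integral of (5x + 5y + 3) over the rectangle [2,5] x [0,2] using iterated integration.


By Fubini, integrate in x first, then y.
Step 1: Fix y, integrate over x in [2,5]:
  integral(5x + 5y + 3, x=2..5)
  = 5*(5^2 - 2^2)/2 + (5y + 3)*(5 - 2)
  = 52.5 + (5y + 3)*3
  = 52.5 + 15y + 9
  = 61.5 + 15y
Step 2: Integrate over y in [0,2]:
  integral(61.5 + 15y, y=0..2)
  = 61.5*2 + 15*(2^2 - 0^2)/2
  = 123 + 30
  = 153


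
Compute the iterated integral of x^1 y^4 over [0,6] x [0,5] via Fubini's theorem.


By Fubini's theorem, the double integral factors as a product of single integrals:
Step 1: integral_0^6 x^1 dx = [x^2/2] from 0 to 6
     = 6^2/2 = 18
Step 2: integral_0^5 y^4 dy = [y^5/5] from 0 to 5
     = 5^5/5 = 625
Step 3: Double integral = 18 * 625 = 11250


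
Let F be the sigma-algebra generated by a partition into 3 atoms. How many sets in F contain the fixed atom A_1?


Each element of F is a union of some subset S of the 3 atoms.
The element contains A_1 iff A_1 is in S.
So we count subsets S of {A_1,...,A_3} with A_1 in S: choose freely among the other 2 atoms.
Count = 2^(3-1) = 2^2 = 4.


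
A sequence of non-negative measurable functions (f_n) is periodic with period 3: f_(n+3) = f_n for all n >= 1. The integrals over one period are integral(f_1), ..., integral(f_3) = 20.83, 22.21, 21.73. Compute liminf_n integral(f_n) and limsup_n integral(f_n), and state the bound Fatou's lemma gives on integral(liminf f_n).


The sequence (integral(f_n)) is periodic with period 3, repeating the values 20.83, 22.21, 21.73 indefinitely.
Step 1: For a periodic sequence, every tail (a_m, a_(m+1), ...) contains all 3 period values infinitely often.
Step 2: Hence inf of every tail = min of the period values = min(20.83, 22.21, 21.73) = 20.83.
        liminf_n integral(f_n) = sup over m of (inf of tail from m) = 20.83.
Step 3: Similarly sup of every tail = max of the period values = 22.21.
        limsup_n integral(f_n) = 22.21.
Step 4: Fatou's lemma: integral(liminf_n f_n) <= liminf_n integral(f_n) = 20.83.
        So the integral of the pointwise liminf is at most 20.83.


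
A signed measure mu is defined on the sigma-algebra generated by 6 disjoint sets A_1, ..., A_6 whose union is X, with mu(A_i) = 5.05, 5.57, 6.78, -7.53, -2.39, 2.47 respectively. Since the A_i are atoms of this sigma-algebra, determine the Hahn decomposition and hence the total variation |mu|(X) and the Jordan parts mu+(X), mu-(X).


Step 1: Every measurable set is a union of atoms (the cells / points), so a Hahn decomposition is
  obtained by grouping atoms by sign: P = union of atoms with mu > 0, N = union of the remaining atoms.
  Atoms in P (indices): 1, 2, 3, 6;  atoms in N (indices): 4, 5
  Positive values: 5.05, 5.57, 6.78, 2.47
  Negative values: -7.53, -2.39
Step 2: mu+(X) = mu(P) = sum of positive atom values = 19.87
Step 3: mu-(X) = -mu(N) = sum of |negative atom values| = 9.92
Step 4: |mu|(X) = mu+(X) + mu-(X) = 19.87 + 9.92 = 29.79


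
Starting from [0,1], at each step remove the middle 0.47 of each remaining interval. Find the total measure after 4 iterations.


Step 1: At each step, fraction remaining = 1 - 0.47 = 0.53
Step 2: After 4 steps, measure = (0.53)^4
Step 3: Computing the power step by step:
  After step 1: 0.53
  After step 2: 0.2809
  After step 3: 0.148877
  After step 4: 0.078905
Result = 0.078905


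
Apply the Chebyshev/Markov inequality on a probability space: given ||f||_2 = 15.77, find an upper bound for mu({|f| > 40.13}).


Chebyshev/Markov inequality: mu(|f| > eps) <= (||f||_p / eps)^p
Step 1: ||f||_2 / eps = 15.77 / 40.13 = 0.392973
Step 2: Raise to power p = 2:
  (0.392973)^2 = 0.154428
Step 3: Therefore mu(|f| > 40.13) <= 0.154428


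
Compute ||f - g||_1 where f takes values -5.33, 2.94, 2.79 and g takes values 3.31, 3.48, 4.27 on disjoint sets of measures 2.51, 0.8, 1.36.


Step 1: Compute differences f_i - g_i:
  -5.33 - 3.31 = -8.64
  2.94 - 3.48 = -0.54
  2.79 - 4.27 = -1.48
Step 2: Compute |diff|^1 * measure for each set:
  |-8.64|^1 * 2.51 = 8.64 * 2.51 = 21.6864
  |-0.54|^1 * 0.8 = 0.54 * 0.8 = 0.432
  |-1.48|^1 * 1.36 = 1.48 * 1.36 = 2.0128
Step 3: Sum = 24.1312
Step 4: ||f-g||_1 = (24.1312)^(1/1) = 24.1312


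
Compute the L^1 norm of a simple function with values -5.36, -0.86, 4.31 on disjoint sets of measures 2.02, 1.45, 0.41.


Step 1: Compute |f_i|^1 for each value:
  |-5.36|^1 = 5.36
  |-0.86|^1 = 0.86
  |4.31|^1 = 4.31
Step 2: Multiply by measures and sum:
  5.36 * 2.02 = 10.8272
  0.86 * 1.45 = 1.247
  4.31 * 0.41 = 1.7671
Sum = 10.8272 + 1.247 + 1.7671 = 13.8413
Step 3: Take the p-th root:
||f||_1 = (13.8413)^(1/1) = 13.8413


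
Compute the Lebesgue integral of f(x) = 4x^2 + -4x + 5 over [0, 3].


The Lebesgue integral of a Riemann-integrable function agrees with the Riemann integral.
Antiderivative F(x) = (4/3)x^3 + (-4/2)x^2 + 5x
F(3) = (4/3)*3^3 + (-4/2)*3^2 + 5*3
     = (4/3)*27 + (-4/2)*9 + 5*3
     = 36 + -18 + 15
     = 33
F(0) = 0.0
Integral = F(3) - F(0) = 33 - 0.0 = 33


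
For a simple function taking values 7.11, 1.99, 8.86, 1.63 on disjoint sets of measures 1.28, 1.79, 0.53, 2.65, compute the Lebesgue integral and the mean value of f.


Step 1: Integral = sum(value_i * measure_i)
= 7.11*1.28 + 1.99*1.79 + 8.86*0.53 + 1.63*2.65
= 9.1008 + 3.5621 + 4.6958 + 4.3195
= 21.6782
Step 2: Total measure of domain = 1.28 + 1.79 + 0.53 + 2.65 = 6.25
Step 3: Average value = 21.6782 / 6.25 = 3.468512


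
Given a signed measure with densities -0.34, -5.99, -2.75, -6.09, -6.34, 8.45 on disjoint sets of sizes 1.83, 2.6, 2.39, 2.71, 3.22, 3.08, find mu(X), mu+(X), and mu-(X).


Step 1: Compute signed measure on each set:
  Set 1: -0.34 * 1.83 = -0.6222
  Set 2: -5.99 * 2.6 = -15.574
  Set 3: -2.75 * 2.39 = -6.5725
  Set 4: -6.09 * 2.71 = -16.5039
  Set 5: -6.34 * 3.22 = -20.4148
  Set 6: 8.45 * 3.08 = 26.026
Step 2: Total signed measure = (-0.6222) + (-15.574) + (-6.5725) + (-16.5039) + (-20.4148) + (26.026)
     = -33.6614
Step 3: Positive part mu+(X) = sum of positive contributions = 26.026
Step 4: Negative part mu-(X) = |sum of negative contributions| = 59.6874


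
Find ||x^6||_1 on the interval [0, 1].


Step 1: ||f||_1 = (integral_0^1 |x^6|^1 dx)^(1/1)
     = (integral_0^1 x^6 dx)^(1/1)
Step 2: integral_0^1 x^6 dx = [x^7/(7)] from 0 to 1 = 1^7/7
     = 1/7 = 0.142857
Step 3: ||f||_1 = (0.142857)^(1/1) = 0.142857


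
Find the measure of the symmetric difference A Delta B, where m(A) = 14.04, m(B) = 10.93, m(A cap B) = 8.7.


m(A Delta B) = m(A) + m(B) - 2*m(A n B)
= 14.04 + 10.93 - 2*8.7
= 14.04 + 10.93 - 17.4
= 7.57


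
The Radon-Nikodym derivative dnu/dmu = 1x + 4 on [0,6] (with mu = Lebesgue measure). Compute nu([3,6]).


nu(A) = integral_A (dnu/dmu) dmu = integral_3^6 (1x + 4) dx
Step 1: Antiderivative F(x) = (1/2)x^2 + 4x
Step 2: F(6) = (1/2)*6^2 + 4*6 = 18 + 24 = 42
Step 3: F(3) = (1/2)*3^2 + 4*3 = 4.5 + 12 = 16.5
Step 4: nu([3,6]) = F(6) - F(3) = 42 - 16.5 = 25.5


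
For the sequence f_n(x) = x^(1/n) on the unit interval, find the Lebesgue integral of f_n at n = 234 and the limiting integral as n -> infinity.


At n = 234: f_234(x) = x^(1/234).
Step 1: integral(x^(1/234), 0, 1) = [x^(1/234+1) / (1/234+1)] from 0 to 1
     = 1 / (1/234 + 1) = 1 / ((234+1)/234) = 234/(234+1)
     = 234/235 = 0.995745
Step 2: As n -> infinity, f_n(x) = x^(1/n) -> 1 for x in (0,1], and f_n is increasing in n.
By MCT, lim_n integral(f_n) = integral(lim_n f_n) = integral(1, 0, 1) = 1.
Step 3: Verify convergence: 234/235 = 0.995745 -> 1


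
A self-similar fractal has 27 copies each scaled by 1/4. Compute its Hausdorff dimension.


For a self-similar set with N copies scaled by 1/r:
dim_H = log(N)/log(r) = log(27)/log(4)
= 3.295837/1.386294
= 2.377444


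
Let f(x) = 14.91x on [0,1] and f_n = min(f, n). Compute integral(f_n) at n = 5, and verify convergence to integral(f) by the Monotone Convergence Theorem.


f(x) = 14.91x on [0,1]; f_n(x) = min(14.91x, n). At n = 5:
Step 1: f(x) reaches 5 at x = 5/14.91 = 0.335345
Step 2: integral(f_5) = integral(14.91x, 0, 0.335345) + integral(5, 0.335345, 1)
       = 14.91*0.335345^2/2 + 5*(1 - 0.335345)
       = 0.838364 + 3.323273
       = 4.161636
Step 3: As n -> infinity, f_n increases to f, so by MCT integral(f_n) -> integral(f) = 14.91/2 = 7.455.
Convergence: integral(f_5) = 4.161636 -> 7.455 as n -> infinity


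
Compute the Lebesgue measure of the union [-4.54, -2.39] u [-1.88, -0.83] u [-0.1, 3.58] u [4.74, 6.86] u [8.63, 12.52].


For pairwise disjoint intervals, m(union) = sum of lengths.
= (-2.39 - -4.54) + (-0.83 - -1.88) + (3.58 - -0.1) + (6.86 - 4.74) + (12.52 - 8.63)
= 2.15 + 1.05 + 3.68 + 2.12 + 3.89
= 12.89


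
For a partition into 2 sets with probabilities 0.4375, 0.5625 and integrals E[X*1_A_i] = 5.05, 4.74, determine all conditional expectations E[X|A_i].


For each cell A_i: E[X|A_i] = E[X*1_A_i] / P(A_i)
Step 1: E[X|A_1] = 5.05 / 0.4375 = 11.542857
Step 2: E[X|A_2] = 4.74 / 0.5625 = 8.426667
Verification: E[X] = sum E[X*1_A_i] = 5.05 + 4.74 = 9.79


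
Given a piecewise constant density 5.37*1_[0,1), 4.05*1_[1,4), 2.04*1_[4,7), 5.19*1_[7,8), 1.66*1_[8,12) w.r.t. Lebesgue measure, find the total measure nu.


Integrate each piece of the Radon-Nikodym derivative:
Step 1: integral_0^1 5.37 dx = 5.37*(1-0) = 5.37*1 = 5.37
Step 2: integral_1^4 4.05 dx = 4.05*(4-1) = 4.05*3 = 12.15
Step 3: integral_4^7 2.04 dx = 2.04*(7-4) = 2.04*3 = 6.12
Step 4: integral_7^8 5.19 dx = 5.19*(8-7) = 5.19*1 = 5.19
Step 5: integral_8^12 1.66 dx = 1.66*(12-8) = 1.66*4 = 6.64
Total: 5.37 + 12.15 + 6.12 + 5.19 + 6.64 = 35.47


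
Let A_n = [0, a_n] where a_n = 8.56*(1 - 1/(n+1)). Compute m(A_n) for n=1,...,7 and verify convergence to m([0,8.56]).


By continuity of measure from below: if A_n increases to A, then m(A_n) -> m(A).
Here A = [0, 8.56], so m(A) = 8.56
Step 1: a_1 = 8.56*(1 - 1/2) = 4.28, m(A_1) = 4.28
Step 2: a_2 = 8.56*(1 - 1/3) = 5.7067, m(A_2) = 5.7067
Step 3: a_3 = 8.56*(1 - 1/4) = 6.42, m(A_3) = 6.42
Step 4: a_4 = 8.56*(1 - 1/5) = 6.848, m(A_4) = 6.848
Step 5: a_5 = 8.56*(1 - 1/6) = 7.1333, m(A_5) = 7.1333
Step 6: a_6 = 8.56*(1 - 1/7) = 7.3371, m(A_6) = 7.3371
Step 7: a_7 = 8.56*(1 - 1/8) = 7.49, m(A_7) = 7.49
Limit: m(A_n) -> m([0,8.56]) = 8.56


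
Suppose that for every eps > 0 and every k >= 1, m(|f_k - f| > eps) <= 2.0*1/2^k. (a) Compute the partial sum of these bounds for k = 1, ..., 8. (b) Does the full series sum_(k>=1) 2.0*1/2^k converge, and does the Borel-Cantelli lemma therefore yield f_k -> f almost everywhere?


Step 1: List the terms 2.0*1/2^k for k = 1 to 8:
  k=1: 1
  k=2: 0.5
  k=3: 0.25
  k=4: 0.125
  k=5: 0.0625
  k=6: 0.03125
  k=7: 0.015625
  k=8: 0.007812
Step 2: Partial sum = 1 + 0.5 + 0.25 + 0.125 + 0.0625 + 0.03125 + 0.015625 + 0.007812
     = 1.992188
Step 3: The full series sum_(k>=1) 2.0*1/2^k converges (geometric series with ratio 1/2 < 1; a constant multiple of a convergent series converges).
Step 4: Fix eps > 0. Since sum_k m(|f_k - f| > eps) < infinity, the Borel-Cantelli lemma gives
        m(limsup_k {|f_k - f| > eps}) = 0, i.e. for a.e. x, |f_k(x) - f(x)| <= eps for all large k.
        Applying this with eps = 1/j for j = 1, 2, ... and intersecting the countably many full-measure sets,
        for a.e. x we get limsup_k |f_k(x) - f(x)| <= 1/j for every j, hence f_k -> f almost everywhere.
Conclusion: series converges; Borel-Cantelli yields f_k -> f a.e.


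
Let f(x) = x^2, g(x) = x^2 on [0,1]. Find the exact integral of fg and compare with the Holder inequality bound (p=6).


Step 1: Exact integral of f*g = integral(x^4, 0, 1) = 1/5
     = 0.2
Step 2: Holder bound with p=6, q=1.2:
  ||f||_p = (integral x^12 dx)^(1/6) = (1/13)^(1/6) = 0.652143
  ||g||_q = (integral x^2.4 dx)^(1/1.2) = (1/3.4)^(1/1.2) = 0.360662
Step 3: Holder bound = ||f||_p * ||g||_q = 0.652143 * 0.360662 = 0.235203
Verification: 0.2 <= 0.235203 (Holder holds)


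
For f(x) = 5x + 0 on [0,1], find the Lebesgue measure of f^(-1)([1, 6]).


f^(-1)([1, 6]) = {x : 1 <= 5x + 0 <= 6}
Solving: (1 - 0)/5 <= x <= (6 - 0)/5
= [0.2, 1.2]
Intersecting with [0,1]: [0.2, 1]
Measure = 1 - 0.2 = 0.8


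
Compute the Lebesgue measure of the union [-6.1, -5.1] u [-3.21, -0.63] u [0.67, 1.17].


For pairwise disjoint intervals, m(union) = sum of lengths.
= (-5.1 - -6.1) + (-0.63 - -3.21) + (1.17 - 0.67)
= 1 + 2.58 + 0.5
= 4.08


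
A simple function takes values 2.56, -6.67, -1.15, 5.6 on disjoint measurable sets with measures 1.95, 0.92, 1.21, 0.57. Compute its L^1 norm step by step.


Step 1: Compute |f_i|^1 for each value:
  |2.56|^1 = 2.56
  |-6.67|^1 = 6.67
  |-1.15|^1 = 1.15
  |5.6|^1 = 5.6
Step 2: Multiply by measures and sum:
  2.56 * 1.95 = 4.992
  6.67 * 0.92 = 6.1364
  1.15 * 1.21 = 1.3915
  5.6 * 0.57 = 3.192
Sum = 4.992 + 6.1364 + 1.3915 + 3.192 = 15.7119
Step 3: Take the p-th root:
||f||_1 = (15.7119)^(1/1) = 15.7119


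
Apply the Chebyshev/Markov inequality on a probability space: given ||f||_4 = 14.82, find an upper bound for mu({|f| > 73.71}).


Chebyshev/Markov inequality: mu(|f| > eps) <= (||f||_p / eps)^p
Step 1: ||f||_4 / eps = 14.82 / 73.71 = 0.201058
Step 2: Raise to power p = 4:
  (0.201058)^4 = 0.001634
Step 3: Therefore mu(|f| > 73.71) <= 0.001634


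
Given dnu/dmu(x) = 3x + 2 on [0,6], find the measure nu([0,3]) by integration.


nu(A) = integral_A (dnu/dmu) dmu = integral_0^3 (3x + 2) dx
Step 1: Antiderivative F(x) = (3/2)x^2 + 2x
Step 2: F(3) = (3/2)*3^2 + 2*3 = 13.5 + 6 = 19.5
Step 3: F(0) = (3/2)*0^2 + 2*0 = 0.0 + 0 = 0.0
Step 4: nu([0,3]) = F(3) - F(0) = 19.5 - 0.0 = 19.5


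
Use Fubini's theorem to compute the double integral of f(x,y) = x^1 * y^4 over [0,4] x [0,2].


By Fubini's theorem, the double integral factors as a product of single integrals:
Step 1: integral_0^4 x^1 dx = [x^2/2] from 0 to 4
     = 4^2/2 = 8
Step 2: integral_0^2 y^4 dy = [y^5/5] from 0 to 2
     = 2^5/5 = 6.4
Step 3: Double integral = 8 * 6.4 = 51.2


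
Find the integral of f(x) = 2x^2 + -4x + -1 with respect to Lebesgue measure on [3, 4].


The Lebesgue integral of a Riemann-integrable function agrees with the Riemann integral.
Antiderivative F(x) = (2/3)x^3 + (-4/2)x^2 + -1x
F(4) = (2/3)*4^3 + (-4/2)*4^2 + -1*4
     = (2/3)*64 + (-4/2)*16 + -1*4
     = 42.666667 + -32 + -4
     = 6.666667
F(3) = -3
Integral = F(4) - F(3) = 6.666667 - -3 = 9.666667


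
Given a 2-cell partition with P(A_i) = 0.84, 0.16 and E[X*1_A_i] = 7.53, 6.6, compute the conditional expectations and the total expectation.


For each cell A_i: E[X|A_i] = E[X*1_A_i] / P(A_i)
Step 1: E[X|A_1] = 7.53 / 0.84 = 8.964286
Step 2: E[X|A_2] = 6.6 / 0.16 = 41.25
Verification: E[X] = sum E[X*1_A_i] = 7.53 + 6.6 = 14.13


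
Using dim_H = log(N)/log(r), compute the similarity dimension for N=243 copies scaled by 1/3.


For a self-similar set with N copies scaled by 1/r:
dim_H = log(N)/log(r) = log(243)/log(3)
= 5.493061/1.098612
= 5


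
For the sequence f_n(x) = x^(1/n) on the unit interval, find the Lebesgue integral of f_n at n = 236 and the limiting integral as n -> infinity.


At n = 236: f_236(x) = x^(1/236).
Step 1: integral(x^(1/236), 0, 1) = [x^(1/236+1) / (1/236+1)] from 0 to 1
     = 1 / (1/236 + 1) = 1 / ((236+1)/236) = 236/(236+1)
     = 236/237 = 0.995781
Step 2: As n -> infinity, f_n(x) = x^(1/n) -> 1 for x in (0,1], and f_n is increasing in n.
By MCT, lim_n integral(f_n) = integral(lim_n f_n) = integral(1, 0, 1) = 1.
Step 3: Verify convergence: 236/237 = 0.995781 -> 1


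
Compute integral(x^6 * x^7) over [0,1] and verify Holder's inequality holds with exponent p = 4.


Step 1: Exact integral of f*g = integral(x^13, 0, 1) = 1/14
     = 0.071429
Step 2: Holder bound with p=4, q=1.333333:
  ||f||_p = (integral x^24 dx)^(1/4) = (1/25)^(1/4) = 0.447214
  ||g||_q = (integral x^9.333333 dx)^(1/1.333333) = (1/10.333333)^(1/1.333333) = 0.173508
Step 3: Holder bound = ||f||_p * ||g||_q = 0.447214 * 0.173508 = 0.077595
Verification: 0.071429 <= 0.077595 (Holder holds)


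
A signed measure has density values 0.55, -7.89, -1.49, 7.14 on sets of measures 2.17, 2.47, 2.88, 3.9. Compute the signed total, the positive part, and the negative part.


Step 1: Compute signed measure on each set:
  Set 1: 0.55 * 2.17 = 1.1935
  Set 2: -7.89 * 2.47 = -19.4883
  Set 3: -1.49 * 2.88 = -4.2912
  Set 4: 7.14 * 3.9 = 27.846
Step 2: Total signed measure = (1.1935) + (-19.4883) + (-4.2912) + (27.846)
     = 5.26
Step 3: Positive part mu+(X) = sum of positive contributions = 29.0395
Step 4: Negative part mu-(X) = |sum of negative contributions| = 23.7795


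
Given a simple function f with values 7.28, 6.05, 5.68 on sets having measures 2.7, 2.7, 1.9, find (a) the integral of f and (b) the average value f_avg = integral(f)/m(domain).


Step 1: Integral = sum(value_i * measure_i)
= 7.28*2.7 + 6.05*2.7 + 5.68*1.9
= 19.656 + 16.335 + 10.792
= 46.783
Step 2: Total measure of domain = 2.7 + 2.7 + 1.9 = 7.3
Step 3: Average value = 46.783 / 7.3 = 6.40863


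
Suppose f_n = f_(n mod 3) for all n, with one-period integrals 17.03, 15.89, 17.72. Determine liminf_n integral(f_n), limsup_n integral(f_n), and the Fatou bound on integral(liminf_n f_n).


The sequence (integral(f_n)) is periodic with period 3, repeating the values 17.03, 15.89, 17.72 indefinitely.
Step 1: For a periodic sequence, every tail (a_m, a_(m+1), ...) contains all 3 period values infinitely often.
Step 2: Hence inf of every tail = min of the period values = min(17.03, 15.89, 17.72) = 15.89.
        liminf_n integral(f_n) = sup over m of (inf of tail from m) = 15.89.
Step 3: Similarly sup of every tail = max of the period values = 17.72.
        limsup_n integral(f_n) = 17.72.
Step 4: Fatou's lemma: integral(liminf_n f_n) <= liminf_n integral(f_n) = 15.89.
        So the integral of the pointwise liminf is at most 15.89.
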